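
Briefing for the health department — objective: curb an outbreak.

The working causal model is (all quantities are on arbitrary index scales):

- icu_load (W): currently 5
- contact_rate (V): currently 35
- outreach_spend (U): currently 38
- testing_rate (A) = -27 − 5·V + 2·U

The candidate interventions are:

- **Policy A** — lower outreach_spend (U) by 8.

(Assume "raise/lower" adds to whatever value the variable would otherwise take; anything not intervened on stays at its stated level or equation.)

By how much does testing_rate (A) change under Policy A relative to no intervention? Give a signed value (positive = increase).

Baseline:
  V = 35
  U = 38
  A = -27 − 5·35 + 2·38 = -126
Policy A (U − 8):
  V = 35
  U = 38 − 8 = 30
  A = -27 − 5·35 + 2·30 = -142
Change in A: -142 − (-126) = -16

-16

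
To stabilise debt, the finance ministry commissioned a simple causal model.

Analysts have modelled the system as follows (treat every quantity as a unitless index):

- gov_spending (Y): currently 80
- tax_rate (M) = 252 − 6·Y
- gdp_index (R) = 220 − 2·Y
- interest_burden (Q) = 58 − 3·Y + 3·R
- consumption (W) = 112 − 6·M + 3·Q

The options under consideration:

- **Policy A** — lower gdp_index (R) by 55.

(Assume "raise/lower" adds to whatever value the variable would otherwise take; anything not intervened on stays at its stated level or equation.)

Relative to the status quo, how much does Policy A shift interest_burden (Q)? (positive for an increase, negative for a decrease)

-165

Baseline:
  Y = 80
  R = 220 − 2·80 = 60
  Q = 58 − 3·80 + 3·60 = -2
Policy A (R − 55):
  Y = 80
  R = 220 − 2·80 (−55 from intervention) = 5
  Q = 58 − 3·80 + 3·5 = -167
Change in Q: -167 − (-2) = -165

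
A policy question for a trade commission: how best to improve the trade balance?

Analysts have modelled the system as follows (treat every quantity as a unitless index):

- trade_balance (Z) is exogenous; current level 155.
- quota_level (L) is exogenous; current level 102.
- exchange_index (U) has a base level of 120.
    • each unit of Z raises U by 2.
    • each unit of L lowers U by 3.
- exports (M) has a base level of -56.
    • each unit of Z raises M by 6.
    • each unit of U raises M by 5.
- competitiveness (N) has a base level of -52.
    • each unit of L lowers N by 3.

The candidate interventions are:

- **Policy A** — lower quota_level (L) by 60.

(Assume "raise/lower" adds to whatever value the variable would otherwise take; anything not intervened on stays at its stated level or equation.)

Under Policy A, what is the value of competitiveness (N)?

Policy A (L − 60):
  L = 102 − 60 = 42
  N = -52 − 3·42 = -178

-178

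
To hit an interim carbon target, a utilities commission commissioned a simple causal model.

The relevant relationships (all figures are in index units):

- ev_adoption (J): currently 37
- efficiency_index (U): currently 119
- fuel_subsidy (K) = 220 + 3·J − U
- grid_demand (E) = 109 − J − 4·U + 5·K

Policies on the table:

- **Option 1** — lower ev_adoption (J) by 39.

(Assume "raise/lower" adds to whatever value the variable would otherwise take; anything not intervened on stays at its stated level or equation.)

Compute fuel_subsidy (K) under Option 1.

Option 1 (J − 39):
  J = 37 − 39 = -2
  U = 119
  K = 220 + 3·(-2) − 119 = 95

95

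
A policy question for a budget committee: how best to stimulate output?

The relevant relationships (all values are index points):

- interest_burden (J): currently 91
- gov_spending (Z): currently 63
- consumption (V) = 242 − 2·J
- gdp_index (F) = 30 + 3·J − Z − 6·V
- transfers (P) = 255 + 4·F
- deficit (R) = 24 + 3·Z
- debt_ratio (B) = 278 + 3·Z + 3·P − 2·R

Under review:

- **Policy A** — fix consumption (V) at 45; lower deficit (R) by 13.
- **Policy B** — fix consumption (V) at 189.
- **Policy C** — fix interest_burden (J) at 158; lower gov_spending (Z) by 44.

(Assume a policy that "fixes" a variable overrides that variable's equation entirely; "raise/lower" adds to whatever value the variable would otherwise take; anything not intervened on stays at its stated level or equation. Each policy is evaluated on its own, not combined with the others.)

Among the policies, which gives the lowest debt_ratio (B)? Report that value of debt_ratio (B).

-9922

Policy A (V := 45, R − 13):
  J = 91
  Z = 63
  V = 45
  F = 30 + 3·91 − 63 − 6·45 = -30
  P = 255 + 4·(-30) = 135
  R = 24 + 3·63 (−13 from intervention) = 200
  B = 278 + 3·63 + 3·135 − 2·200 = 472
Policy B (V := 189):
  J = 91
  Z = 63
  V = 189
  F = 30 + 3·91 − 63 − 6·189 = -894
  P = 255 + 4·(-894) = -3321
  R = 24 + 3·63 = 213
  B = 278 + 3·63 + 3·(-3321) − 2·213 = -9922
Policy C (J := 158, Z − 44):
  J = 158
  Z = 63 − 44 = 19
  V = 242 − 2·158 = -74
  F = 30 + 3·158 − 19 − 6·(-74) = 929
  P = 255 + 4·929 = 3971
  R = 24 + 3·19 = 81
  B = 278 + 3·19 + 3·3971 − 2·81 = 12086
Comparing — Policy A: B=472, Policy B: B=-9922, Policy C: B=12086. Lowest is -9922 (Policy B).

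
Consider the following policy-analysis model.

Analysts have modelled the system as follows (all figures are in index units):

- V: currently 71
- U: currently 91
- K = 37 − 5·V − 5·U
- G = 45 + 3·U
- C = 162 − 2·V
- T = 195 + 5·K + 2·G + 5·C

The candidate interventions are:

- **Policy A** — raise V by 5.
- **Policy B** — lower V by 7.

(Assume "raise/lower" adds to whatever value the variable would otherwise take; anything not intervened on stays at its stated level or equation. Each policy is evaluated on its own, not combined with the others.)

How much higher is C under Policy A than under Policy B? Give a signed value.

-24

Policy A (V + 5):
  V = 71 + 5 = 76
  C = 162 − 2·76 = 10
Policy B (V − 7):
  V = 71 − 7 = 64
  C = 162 − 2·64 = 34
C: 10 − 34 = -24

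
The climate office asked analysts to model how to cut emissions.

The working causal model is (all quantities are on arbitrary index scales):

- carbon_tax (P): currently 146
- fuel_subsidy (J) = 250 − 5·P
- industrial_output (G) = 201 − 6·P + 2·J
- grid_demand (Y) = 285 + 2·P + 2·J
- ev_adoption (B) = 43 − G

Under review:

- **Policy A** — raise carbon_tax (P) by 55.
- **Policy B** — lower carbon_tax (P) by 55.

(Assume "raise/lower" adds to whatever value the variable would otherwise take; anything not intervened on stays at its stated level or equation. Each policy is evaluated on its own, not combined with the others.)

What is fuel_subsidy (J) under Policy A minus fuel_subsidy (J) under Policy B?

-550

Policy A (P + 55):
  P = 146 + 55 = 201
  J = 250 − 5·201 = -755
Policy B (P − 55):
  P = 146 − 55 = 91
  J = 250 − 5·91 = -205
J: -755 − (-205) = -550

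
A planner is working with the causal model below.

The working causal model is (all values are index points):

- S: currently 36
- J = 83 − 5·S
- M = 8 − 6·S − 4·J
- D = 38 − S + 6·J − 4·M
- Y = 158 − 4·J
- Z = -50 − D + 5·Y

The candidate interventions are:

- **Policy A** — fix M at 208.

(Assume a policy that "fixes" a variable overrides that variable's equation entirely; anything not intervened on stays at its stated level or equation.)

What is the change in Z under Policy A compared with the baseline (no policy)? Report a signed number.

Baseline:
  S = 36
  J = 83 − 5·36 = -97
  M = 8 − 6·36 − 4·(-97) = 180
  D = 38 − 36 + 6·(-97) − 4·180 = -1300
  Y = 158 − 4·(-97) = 546
  Z = -50 − (-1300) + 5·546 = 3980
Policy A (M := 208):
  S = 36
  J = 83 − 5·36 = -97
  M = 208
  D = 38 − 36 + 6·(-97) − 4·208 = -1412
  Y = 158 − 4·(-97) = 546
  Z = -50 − (-1412) + 5·546 = 4092
Change in Z: 4092 − 3980 = 112

112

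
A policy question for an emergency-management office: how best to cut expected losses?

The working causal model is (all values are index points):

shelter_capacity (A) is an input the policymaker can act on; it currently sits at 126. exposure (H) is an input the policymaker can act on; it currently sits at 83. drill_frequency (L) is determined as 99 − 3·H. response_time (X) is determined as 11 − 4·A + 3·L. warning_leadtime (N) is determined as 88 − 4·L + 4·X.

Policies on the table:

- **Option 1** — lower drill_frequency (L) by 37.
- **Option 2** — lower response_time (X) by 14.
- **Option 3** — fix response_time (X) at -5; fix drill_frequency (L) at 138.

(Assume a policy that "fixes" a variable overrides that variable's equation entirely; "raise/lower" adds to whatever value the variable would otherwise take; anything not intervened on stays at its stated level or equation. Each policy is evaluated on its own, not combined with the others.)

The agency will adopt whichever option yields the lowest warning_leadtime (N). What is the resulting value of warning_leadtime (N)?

-3380

Option 1 (L − 37):
  A = 126
  H = 83
  L = 99 − 3·83 (−37 from intervention) = -187
  X = 11 − 4·126 + 3·(-187) = -1054
  N = 88 − 4·(-187) + 4·(-1054) = -3380
Option 2 (X − 14):
  A = 126
  H = 83
  L = 99 − 3·83 = -150
  X = 11 − 4·126 + 3·(-150) (−14 from intervention) = -957
  N = 88 − 4·(-150) + 4·(-957) = -3140
Option 3 (X := -5, L := 138):
  A = 126
  H = 83
  L = 138
  X = -5
  N = 88 − 4·138 + 4·(-5) = -484
Comparing — Option 1: N=-3380, Option 2: N=-3140, Option 3: N=-484. Lowest is -3380 (Option 1).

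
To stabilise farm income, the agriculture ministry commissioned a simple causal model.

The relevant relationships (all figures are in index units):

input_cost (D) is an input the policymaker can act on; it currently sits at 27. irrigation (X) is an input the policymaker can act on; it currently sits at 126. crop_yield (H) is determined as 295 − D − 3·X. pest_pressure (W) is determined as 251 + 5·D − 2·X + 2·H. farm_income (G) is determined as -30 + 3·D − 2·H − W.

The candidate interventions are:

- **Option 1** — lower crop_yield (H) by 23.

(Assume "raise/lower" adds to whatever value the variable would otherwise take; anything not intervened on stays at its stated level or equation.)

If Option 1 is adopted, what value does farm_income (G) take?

Option 1 (H − 23):
  D = 27
  X = 126
  H = 295 − 27 − 3·126 (−23 from intervention) = -133
  W = 251 + 5·27 − 2·126 + 2·(-133) = -132
  G = -30 + 3·27 − 2·(-133) − (-132) = 449

449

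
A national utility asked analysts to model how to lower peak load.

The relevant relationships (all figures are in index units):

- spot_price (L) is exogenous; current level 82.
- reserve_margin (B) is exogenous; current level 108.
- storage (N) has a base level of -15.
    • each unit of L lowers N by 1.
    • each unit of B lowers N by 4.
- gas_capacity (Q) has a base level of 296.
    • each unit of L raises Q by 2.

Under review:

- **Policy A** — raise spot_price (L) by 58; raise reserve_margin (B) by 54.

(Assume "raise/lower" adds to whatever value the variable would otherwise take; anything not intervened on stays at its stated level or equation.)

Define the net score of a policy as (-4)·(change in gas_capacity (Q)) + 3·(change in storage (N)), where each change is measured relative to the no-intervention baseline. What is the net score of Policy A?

Baseline:
  L = 82
  B = 108
  N = -15 − 82 − 4·108 = -529
  Q = 296 + 2·82 = 460
Policy A (L + 58, B + 54):
  L = 82 + 58 = 140
  B = 108 + 54 = 162
  N = -15 − 140 − 4·162 = -803
  Q = 296 + 2·140 = 576
ΔQ = 576 − 460 = 116; ΔN = -803 − (-529) = -274
Score = (-4)·116 + 3·(-274) = -1286

-1286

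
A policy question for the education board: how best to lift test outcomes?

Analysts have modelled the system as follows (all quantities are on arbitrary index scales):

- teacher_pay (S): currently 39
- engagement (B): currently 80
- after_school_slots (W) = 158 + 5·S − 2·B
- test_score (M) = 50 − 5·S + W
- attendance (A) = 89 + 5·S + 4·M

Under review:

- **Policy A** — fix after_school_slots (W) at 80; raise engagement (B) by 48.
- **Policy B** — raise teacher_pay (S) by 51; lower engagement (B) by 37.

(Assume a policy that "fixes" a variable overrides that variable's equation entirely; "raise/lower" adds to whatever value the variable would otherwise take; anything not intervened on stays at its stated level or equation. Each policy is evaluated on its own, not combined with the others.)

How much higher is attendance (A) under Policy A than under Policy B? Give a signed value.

-1003

Policy A (W := 80, B + 48):
  S = 39
  B = 80 + 48 = 128
  W = 80
  M = 50 − 5·39 + 80 = -65
  A = 89 + 5·39 + 4·(-65) = 24
Policy B (S + 51, B − 37):
  S = 39 + 51 = 90
  B = 80 − 37 = 43
  W = 158 + 5·90 − 2·43 = 522
  M = 50 − 5·90 + 522 = 122
  A = 89 + 5·90 + 4·122 = 1027
A: 24 − 1027 = -1003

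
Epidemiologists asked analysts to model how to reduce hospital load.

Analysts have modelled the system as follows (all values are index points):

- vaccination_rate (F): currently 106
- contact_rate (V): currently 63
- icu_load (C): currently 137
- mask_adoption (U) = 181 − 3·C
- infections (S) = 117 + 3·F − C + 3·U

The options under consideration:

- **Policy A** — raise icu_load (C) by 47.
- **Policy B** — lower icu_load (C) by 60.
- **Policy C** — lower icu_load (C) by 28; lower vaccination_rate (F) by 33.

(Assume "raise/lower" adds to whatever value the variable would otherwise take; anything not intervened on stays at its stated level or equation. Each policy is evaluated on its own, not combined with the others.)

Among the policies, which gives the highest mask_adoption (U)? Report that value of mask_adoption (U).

-50

Policy A (C + 47):
  C = 137 + 47 = 184
  U = 181 − 3·184 = -371
Policy B (C − 60):
  C = 137 − 60 = 77
  U = 181 − 3·77 = -50
Policy C (C − 28, F − 33):
  C = 137 − 28 = 109
  U = 181 − 3·109 = -146
Comparing — Policy A: U=-371, Policy B: U=-50, Policy C: U=-146. Highest is -50 (Policy B).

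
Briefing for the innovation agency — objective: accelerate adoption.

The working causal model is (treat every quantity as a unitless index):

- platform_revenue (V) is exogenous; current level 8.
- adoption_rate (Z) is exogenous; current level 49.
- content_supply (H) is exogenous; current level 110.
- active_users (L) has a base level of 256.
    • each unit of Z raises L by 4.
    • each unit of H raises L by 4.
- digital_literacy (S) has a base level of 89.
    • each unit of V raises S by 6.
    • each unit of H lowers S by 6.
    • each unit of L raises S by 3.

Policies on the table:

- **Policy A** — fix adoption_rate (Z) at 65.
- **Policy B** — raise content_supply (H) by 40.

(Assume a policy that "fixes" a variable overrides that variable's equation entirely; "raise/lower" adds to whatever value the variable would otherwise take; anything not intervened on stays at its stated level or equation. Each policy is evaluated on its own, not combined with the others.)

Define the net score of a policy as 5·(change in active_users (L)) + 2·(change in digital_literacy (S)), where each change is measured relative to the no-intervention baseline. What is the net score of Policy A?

704

Baseline:
  V = 8
  Z = 49
  H = 110
  L = 256 + 4·49 + 4·110 = 892
  S = 89 + 6·8 − 6·110 + 3·892 = 2153
Policy A (Z := 65):
  V = 8
  Z = 65
  H = 110
  L = 256 + 4·65 + 4·110 = 956
  S = 89 + 6·8 − 6·110 + 3·956 = 2345
ΔL = 956 − 892 = 64; ΔS = 2345 − 2153 = 192
Score = 5·64 + 2·192 = 704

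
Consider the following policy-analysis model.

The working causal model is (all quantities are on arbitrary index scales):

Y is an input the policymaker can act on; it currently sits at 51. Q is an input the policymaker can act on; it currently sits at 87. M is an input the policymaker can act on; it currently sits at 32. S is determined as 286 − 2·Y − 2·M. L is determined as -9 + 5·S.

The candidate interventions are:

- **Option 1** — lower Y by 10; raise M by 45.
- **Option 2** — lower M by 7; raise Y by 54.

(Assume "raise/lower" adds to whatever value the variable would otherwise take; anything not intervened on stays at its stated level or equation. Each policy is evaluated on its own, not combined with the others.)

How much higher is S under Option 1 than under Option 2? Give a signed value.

Option 1 (Y − 10, M + 45):
  Y = 51 − 10 = 41
  M = 32 + 45 = 77
  S = 286 − 2·41 − 2·77 = 50
Option 2 (M − 7, Y + 54):
  Y = 51 + 54 = 105
  M = 32 − 7 = 25
  S = 286 − 2·105 − 2·25 = 26
S: 50 − 26 = 24

24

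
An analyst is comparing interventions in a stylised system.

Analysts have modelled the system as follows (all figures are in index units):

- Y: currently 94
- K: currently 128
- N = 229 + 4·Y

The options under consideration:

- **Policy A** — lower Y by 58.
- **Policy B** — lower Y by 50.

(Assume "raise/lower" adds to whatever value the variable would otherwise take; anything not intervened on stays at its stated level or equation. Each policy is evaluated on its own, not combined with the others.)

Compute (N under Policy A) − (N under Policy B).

-32

Policy A (Y − 58):
  Y = 94 − 58 = 36
  N = 229 + 4·36 = 373
Policy B (Y − 50):
  Y = 94 − 50 = 44
  N = 229 + 4·44 = 405
N: 373 − 405 = -32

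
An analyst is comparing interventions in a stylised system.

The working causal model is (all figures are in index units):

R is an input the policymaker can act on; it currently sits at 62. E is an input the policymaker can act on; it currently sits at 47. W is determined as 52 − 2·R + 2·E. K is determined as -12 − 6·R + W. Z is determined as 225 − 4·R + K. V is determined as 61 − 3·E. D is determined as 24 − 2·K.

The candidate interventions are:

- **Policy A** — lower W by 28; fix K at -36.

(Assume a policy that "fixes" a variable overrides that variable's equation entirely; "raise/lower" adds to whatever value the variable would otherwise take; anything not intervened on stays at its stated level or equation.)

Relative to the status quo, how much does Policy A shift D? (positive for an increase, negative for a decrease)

-652

Baseline:
  R = 62
  E = 47
  W = 52 − 2·62 + 2·47 = 22
  K = -12 − 6·62 + 22 = -362
  D = 24 − 2·(-362) = 748
Policy A (W − 28, K := -36):
  R = 62
  E = 47
  W = 52 − 2·62 + 2·47 (−28 from intervention) = -6
  K = -36
  D = 24 − 2·(-36) = 96
Change in D: 96 − 748 = -652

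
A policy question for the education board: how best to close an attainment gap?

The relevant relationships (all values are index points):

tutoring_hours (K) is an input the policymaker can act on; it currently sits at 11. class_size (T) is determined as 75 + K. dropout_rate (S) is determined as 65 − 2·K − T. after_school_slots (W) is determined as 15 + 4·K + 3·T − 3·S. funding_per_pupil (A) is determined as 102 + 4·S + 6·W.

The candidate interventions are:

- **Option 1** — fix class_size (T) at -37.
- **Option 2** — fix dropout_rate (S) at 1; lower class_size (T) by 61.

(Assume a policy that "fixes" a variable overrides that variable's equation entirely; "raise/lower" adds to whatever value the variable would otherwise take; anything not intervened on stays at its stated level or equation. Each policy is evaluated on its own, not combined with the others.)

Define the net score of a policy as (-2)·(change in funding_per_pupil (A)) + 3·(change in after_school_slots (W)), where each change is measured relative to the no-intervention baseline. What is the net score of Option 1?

5658

Baseline:
  K = 11
  T = 75 + 11 = 86
  S = 65 − 2·11 − 86 = -43
  W = 15 + 4·11 + 3·86 − 3·(-43) = 446
  A = 102 + 4·(-43) + 6·446 = 2606
Option 1 (T := -37):
  K = 11
  T = -37
  S = 65 − 2·11 − (-37) = 80
  W = 15 + 4·11 + 3·(-37) − 3·80 = -292
  A = 102 + 4·80 + 6·(-292) = -1330
ΔA = -1330 − 2606 = -3936; ΔW = -292 − 446 = -738
Score = (-2)·(-3936) + 3·(-738) = 5658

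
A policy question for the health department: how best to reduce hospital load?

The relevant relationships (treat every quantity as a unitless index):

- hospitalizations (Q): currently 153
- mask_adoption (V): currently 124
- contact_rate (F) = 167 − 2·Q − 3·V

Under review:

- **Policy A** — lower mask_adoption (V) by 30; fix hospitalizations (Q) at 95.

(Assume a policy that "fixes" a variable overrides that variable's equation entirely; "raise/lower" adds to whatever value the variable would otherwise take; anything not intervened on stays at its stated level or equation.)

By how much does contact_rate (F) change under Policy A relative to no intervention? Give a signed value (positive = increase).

206

Baseline:
  Q = 153
  V = 124
  F = 167 − 2·153 − 3·124 = -511
Policy A (V − 30, Q := 95):
  Q = 95
  V = 124 − 30 = 94
  F = 167 − 2·95 − 3·94 = -305
Change in F: -305 − (-511) = 206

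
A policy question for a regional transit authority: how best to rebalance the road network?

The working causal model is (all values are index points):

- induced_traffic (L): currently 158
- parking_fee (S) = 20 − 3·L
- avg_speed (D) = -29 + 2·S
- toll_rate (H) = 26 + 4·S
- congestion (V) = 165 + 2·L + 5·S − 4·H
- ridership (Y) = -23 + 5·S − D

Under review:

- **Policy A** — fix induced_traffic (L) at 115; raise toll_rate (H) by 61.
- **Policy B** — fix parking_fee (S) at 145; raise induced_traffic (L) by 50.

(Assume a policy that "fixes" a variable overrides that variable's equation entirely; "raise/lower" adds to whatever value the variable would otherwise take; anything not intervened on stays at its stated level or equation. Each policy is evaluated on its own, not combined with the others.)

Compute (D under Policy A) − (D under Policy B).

Policy A (L := 115, H + 61):
  L = 115
  S = 20 − 3·115 = -325
  D = -29 + 2·(-325) = -679
Policy B (S := 145, L + 50):
  L = 158 + 50 = 208
  S = 145
  D = -29 + 2·145 = 261
D: -679 − 261 = -940

-940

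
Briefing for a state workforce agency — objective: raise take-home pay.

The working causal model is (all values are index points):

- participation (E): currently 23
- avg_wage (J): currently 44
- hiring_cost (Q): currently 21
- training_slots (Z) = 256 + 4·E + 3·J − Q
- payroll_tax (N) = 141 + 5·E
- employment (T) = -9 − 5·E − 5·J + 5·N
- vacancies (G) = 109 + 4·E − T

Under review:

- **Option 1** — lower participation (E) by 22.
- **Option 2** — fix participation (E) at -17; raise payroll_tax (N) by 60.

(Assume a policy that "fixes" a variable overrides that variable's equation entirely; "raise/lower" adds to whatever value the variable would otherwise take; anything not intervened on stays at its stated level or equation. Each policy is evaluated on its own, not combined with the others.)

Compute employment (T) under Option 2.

436

Option 2 (E := -17, N + 60):
  E = -17
  J = 44
  N = 141 + 5·(-17) (+60 from intervention) = 116
  T = -9 − 5·(-17) − 5·44 + 5·116 = 436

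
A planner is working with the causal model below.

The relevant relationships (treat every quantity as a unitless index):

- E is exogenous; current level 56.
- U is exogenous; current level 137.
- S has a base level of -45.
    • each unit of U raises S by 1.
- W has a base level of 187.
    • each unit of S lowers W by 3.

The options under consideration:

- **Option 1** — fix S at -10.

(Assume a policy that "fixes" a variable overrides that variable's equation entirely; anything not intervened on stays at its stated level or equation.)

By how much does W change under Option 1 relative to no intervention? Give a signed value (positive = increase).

Baseline:
  U = 137
  S = -45 + 137 = 92
  W = 187 − 3·92 = -89
Option 1 (S := -10):
  U = 137
  S = -10
  W = 187 − 3·(-10) = 217
Change in W: 217 − (-89) = 306

306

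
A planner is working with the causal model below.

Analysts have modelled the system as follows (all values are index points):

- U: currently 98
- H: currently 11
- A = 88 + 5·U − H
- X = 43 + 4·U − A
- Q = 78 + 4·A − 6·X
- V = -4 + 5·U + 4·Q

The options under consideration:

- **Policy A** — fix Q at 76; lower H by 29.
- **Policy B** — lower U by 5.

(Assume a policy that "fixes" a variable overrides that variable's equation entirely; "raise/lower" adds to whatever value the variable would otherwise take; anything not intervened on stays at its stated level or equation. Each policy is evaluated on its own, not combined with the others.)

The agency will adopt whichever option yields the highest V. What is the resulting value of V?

12493

Policy A (Q := 76, H − 29):
  U = 98
  H = 11 − 29 = -18
  A = 88 + 5·98 − (-18) = 596
  X = 43 + 4·98 − 596 = -161
  Q = 76
  V = -4 + 5·98 + 4·76 = 790
Policy B (U − 5):
  U = 98 − 5 = 93
  H = 11
  A = 88 + 5·93 − 11 = 542
  X = 43 + 4·93 − 542 = -127
  Q = 78 + 4·542 − 6·(-127) = 3008
  V = -4 + 5·93 + 4·3008 = 12493
Comparing — Policy A: V=790, Policy B: V=12493. Highest is 12493 (Policy B).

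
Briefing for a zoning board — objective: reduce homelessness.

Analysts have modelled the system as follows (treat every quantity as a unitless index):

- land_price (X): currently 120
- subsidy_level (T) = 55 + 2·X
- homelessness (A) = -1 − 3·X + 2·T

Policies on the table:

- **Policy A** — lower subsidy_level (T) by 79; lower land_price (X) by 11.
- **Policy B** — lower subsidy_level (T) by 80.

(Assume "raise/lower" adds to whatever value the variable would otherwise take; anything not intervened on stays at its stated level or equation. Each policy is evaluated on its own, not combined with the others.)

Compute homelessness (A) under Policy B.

69

Policy B (T − 80):
  X = 120
  T = 55 + 2·120 (−80 from intervention) = 215
  A = -1 − 3·120 + 2·215 = 69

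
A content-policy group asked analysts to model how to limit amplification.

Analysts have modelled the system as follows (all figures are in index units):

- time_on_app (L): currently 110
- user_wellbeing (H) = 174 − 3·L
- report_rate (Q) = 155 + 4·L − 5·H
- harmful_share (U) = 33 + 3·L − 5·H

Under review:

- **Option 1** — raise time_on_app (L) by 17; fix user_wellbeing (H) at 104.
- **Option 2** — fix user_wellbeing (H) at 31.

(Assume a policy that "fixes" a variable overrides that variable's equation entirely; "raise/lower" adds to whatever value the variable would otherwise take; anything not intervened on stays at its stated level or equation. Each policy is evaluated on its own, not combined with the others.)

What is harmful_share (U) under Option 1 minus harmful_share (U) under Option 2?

Option 1 (L + 17, H := 104):
  L = 110 + 17 = 127
  H = 104
  U = 33 + 3·127 − 5·104 = -106
Option 2 (H := 31):
  L = 110
  H = 31
  U = 33 + 3·110 − 5·31 = 208
U: -106 − 208 = -314

-314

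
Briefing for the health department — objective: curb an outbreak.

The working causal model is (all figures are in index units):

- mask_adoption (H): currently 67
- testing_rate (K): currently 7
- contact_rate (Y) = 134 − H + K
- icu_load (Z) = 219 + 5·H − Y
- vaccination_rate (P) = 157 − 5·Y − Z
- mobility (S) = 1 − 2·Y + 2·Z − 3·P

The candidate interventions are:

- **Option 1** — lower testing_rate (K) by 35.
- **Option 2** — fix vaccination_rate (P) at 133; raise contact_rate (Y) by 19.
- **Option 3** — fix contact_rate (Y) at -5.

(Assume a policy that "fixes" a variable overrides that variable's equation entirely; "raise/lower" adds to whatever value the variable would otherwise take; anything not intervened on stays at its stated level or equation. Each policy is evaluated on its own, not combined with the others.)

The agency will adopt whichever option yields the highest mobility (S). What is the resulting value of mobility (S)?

2612

Option 1 (K − 35):
  H = 67
  K = 7 − 35 = -28
  Y = 134 − 67 + (-28) = 39
  Z = 219 + 5·67 − 39 = 515
  P = 157 − 5·39 − 515 = -553
  S = 1 − 2·39 + 2·515 − 3·(-553) = 2612
Option 2 (P := 133, Y + 19):
  H = 67
  K = 7
  Y = 134 − 67 + 7 (+19 from intervention) = 93
  Z = 219 + 5·67 − 93 = 461
  P = 133
  S = 1 − 2·93 + 2·461 − 3·133 = 338
Option 3 (Y := -5):
  H = 67
  K = 7
  Y = -5
  Z = 219 + 5·67 − (-5) = 559
  P = 157 − 5·(-5) − 559 = -377
  S = 1 − 2·(-5) + 2·559 − 3·(-377) = 2260
Comparing — Option 1: S=2612, Option 2: S=338, Option 3: S=2260. Highest is 2612 (Option 1).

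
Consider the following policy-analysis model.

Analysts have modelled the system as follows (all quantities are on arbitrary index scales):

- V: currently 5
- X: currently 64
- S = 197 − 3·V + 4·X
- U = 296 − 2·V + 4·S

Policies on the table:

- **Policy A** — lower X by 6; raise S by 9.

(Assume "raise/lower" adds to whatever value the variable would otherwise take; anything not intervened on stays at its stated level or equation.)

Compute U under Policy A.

1978

Policy A (X − 6, S + 9):
  V = 5
  X = 64 − 6 = 58
  S = 197 − 3·5 + 4·58 (+9 from intervention) = 423
  U = 296 − 2·5 + 4·423 = 1978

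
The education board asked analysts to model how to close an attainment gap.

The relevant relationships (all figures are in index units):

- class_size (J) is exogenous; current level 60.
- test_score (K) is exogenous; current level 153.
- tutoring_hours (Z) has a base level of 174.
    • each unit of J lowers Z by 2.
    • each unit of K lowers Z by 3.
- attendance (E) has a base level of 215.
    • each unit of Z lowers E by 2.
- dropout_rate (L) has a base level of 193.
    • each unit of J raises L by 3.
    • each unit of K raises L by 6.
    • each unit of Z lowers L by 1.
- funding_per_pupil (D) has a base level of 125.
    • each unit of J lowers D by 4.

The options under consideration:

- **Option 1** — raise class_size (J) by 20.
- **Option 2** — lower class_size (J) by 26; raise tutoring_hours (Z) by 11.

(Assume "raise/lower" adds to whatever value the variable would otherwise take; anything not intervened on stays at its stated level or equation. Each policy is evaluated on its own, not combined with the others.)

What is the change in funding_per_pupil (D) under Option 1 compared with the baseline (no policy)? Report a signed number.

-80

Baseline:
  J = 60
  D = 125 − 4·60 = -115
Option 1 (J + 20):
  J = 60 + 20 = 80
  D = 125 − 4·80 = -195
Change in D: -195 − (-115) = -80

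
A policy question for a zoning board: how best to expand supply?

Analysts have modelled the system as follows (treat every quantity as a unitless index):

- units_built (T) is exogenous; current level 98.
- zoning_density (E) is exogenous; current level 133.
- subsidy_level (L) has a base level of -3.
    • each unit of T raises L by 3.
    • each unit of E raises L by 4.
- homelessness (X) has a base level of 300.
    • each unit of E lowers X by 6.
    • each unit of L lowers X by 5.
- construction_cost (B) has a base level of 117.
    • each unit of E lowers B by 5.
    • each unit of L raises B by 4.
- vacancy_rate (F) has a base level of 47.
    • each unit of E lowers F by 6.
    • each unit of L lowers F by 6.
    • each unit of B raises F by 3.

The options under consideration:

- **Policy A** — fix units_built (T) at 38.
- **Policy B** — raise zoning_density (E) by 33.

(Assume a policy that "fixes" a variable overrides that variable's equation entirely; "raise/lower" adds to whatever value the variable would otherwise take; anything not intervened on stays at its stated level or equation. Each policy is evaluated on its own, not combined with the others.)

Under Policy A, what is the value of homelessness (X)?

Policy A (T := 38):
  T = 38
  E = 133
  L = -3 + 3·38 + 4·133 = 643
  X = 300 − 6·133 − 5·643 = -3713

-3713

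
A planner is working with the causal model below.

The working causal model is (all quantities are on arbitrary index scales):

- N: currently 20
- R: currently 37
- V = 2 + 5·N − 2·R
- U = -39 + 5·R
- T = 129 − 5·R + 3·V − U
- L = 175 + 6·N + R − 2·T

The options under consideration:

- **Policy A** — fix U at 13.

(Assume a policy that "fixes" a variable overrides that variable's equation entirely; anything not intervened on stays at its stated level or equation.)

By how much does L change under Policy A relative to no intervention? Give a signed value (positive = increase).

Baseline:
  N = 20
  R = 37
  V = 2 + 5·20 − 2·37 = 28
  U = -39 + 5·37 = 146
  T = 129 − 5·37 + 3·28 − 146 = -118
  L = 175 + 6·20 + 37 − 2·(-118) = 568
Policy A (U := 13):
  N = 20
  R = 37
  V = 2 + 5·20 − 2·37 = 28
  U = 13
  T = 129 − 5·37 + 3·28 − 13 = 15
  L = 175 + 6·20 + 37 − 2·15 = 302
Change in L: 302 − 568 = -266

-266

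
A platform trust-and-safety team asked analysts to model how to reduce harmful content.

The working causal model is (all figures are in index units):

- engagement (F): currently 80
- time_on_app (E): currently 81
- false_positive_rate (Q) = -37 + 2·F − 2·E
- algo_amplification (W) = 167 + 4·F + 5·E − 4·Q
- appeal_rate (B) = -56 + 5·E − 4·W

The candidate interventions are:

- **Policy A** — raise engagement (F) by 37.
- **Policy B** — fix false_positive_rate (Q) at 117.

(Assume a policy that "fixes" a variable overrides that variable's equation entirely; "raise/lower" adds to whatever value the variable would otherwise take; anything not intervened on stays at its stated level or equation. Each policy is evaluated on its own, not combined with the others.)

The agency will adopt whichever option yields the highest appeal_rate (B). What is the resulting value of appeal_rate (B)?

-1347

Policy A (F + 37):
  F = 80 + 37 = 117
  E = 81
  Q = -37 + 2·117 − 2·81 = 35
  W = 167 + 4·117 + 5·81 − 4·35 = 900
  B = -56 + 5·81 − 4·900 = -3251
Policy B (Q := 117):
  F = 80
  E = 81
  Q = 117
  W = 167 + 4·80 + 5·81 − 4·117 = 424
  B = -56 + 5·81 − 4·424 = -1347
Comparing — Policy A: B=-3251, Policy B: B=-1347. Highest is -1347 (Policy B).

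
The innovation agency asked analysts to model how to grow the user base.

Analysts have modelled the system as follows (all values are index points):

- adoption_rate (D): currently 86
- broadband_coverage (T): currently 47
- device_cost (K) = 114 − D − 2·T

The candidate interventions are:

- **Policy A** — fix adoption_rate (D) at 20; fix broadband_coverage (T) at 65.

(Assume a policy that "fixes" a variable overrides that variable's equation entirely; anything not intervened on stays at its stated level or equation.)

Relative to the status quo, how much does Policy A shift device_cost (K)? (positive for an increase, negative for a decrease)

30

Baseline:
  D = 86
  T = 47
  K = 114 − 86 − 2·47 = -66
Policy A (D := 20, T := 65):
  D = 20
  T = 65
  K = 114 − 20 − 2·65 = -36
Change in K: -36 − (-66) = 30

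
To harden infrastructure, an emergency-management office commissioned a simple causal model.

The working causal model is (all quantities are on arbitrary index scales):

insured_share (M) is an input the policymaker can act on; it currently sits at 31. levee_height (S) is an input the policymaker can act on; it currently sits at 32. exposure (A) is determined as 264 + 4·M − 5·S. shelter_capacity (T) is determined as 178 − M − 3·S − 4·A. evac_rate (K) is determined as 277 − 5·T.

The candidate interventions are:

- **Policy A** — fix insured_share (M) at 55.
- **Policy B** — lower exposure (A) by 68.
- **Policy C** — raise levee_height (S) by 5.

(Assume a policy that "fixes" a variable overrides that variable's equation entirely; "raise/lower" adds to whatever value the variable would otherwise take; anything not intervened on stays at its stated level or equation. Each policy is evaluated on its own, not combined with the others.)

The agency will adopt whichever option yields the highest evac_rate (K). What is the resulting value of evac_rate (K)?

Policy A (M := 55):
  M = 55
  S = 32
  A = 264 + 4·55 − 5·32 = 324
  T = 178 − 55 − 3·32 − 4·324 = -1269
  K = 277 − 5·(-1269) = 6622
Policy B (A − 68):
  M = 31
  S = 32
  A = 264 + 4·31 − 5·32 (−68 from intervention) = 160
  T = 178 − 31 − 3·32 − 4·160 = -589
  K = 277 − 5·(-589) = 3222
Policy C (S + 5):
  M = 31
  S = 32 + 5 = 37
  A = 264 + 4·31 − 5·37 = 203
  T = 178 − 31 − 3·37 − 4·203 = -776
  K = 277 − 5·(-776) = 4157
Comparing — Policy A: K=6622, Policy B: K=3222, Policy C: K=4157. Highest is 6622 (Policy A).

6622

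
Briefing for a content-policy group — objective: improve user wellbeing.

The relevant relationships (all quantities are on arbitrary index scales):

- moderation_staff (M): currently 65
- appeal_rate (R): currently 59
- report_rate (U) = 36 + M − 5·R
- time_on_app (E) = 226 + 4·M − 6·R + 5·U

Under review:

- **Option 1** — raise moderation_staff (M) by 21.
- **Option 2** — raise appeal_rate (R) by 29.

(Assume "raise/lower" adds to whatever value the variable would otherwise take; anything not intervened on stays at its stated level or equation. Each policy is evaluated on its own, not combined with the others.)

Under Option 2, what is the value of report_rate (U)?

Option 2 (R + 29):
  M = 65
  R = 59 + 29 = 88
  U = 36 + 65 − 5·88 = -339

-339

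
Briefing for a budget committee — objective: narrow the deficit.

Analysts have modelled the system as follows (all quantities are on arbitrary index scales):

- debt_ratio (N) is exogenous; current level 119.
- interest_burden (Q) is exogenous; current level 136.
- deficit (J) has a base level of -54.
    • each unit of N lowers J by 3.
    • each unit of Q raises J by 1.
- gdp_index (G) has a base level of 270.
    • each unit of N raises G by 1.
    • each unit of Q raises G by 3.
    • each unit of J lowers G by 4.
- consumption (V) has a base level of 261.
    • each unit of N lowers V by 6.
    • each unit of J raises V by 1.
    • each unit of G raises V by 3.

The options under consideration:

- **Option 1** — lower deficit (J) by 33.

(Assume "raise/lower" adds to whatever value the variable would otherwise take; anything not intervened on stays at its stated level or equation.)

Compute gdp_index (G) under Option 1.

Option 1 (J − 33):
  N = 119
  Q = 136
  J = -54 − 3·119 + 136 (−33 from intervention) = -308
  G = 270 + 119 + 3·136 − 4·(-308) = 2029

2029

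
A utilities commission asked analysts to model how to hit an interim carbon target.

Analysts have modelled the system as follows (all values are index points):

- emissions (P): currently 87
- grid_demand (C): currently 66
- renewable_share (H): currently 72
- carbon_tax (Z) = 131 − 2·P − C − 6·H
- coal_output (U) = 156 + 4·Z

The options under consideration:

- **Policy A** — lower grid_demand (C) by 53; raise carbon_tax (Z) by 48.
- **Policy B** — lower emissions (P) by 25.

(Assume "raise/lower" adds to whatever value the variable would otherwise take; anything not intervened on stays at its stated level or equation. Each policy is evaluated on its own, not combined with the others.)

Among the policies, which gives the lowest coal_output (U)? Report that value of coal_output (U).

Policy A (C − 53, Z + 48):
  P = 87
  C = 66 − 53 = 13
  H = 72
  Z = 131 − 2·87 − 13 − 6·72 (+48 from intervention) = -440
  U = 156 + 4·(-440) = -1604
Policy B (P − 25):
  P = 87 − 25 = 62
  C = 66
  H = 72
  Z = 131 − 2·62 − 66 − 6·72 = -491
  U = 156 + 4·(-491) = -1808
Comparing — Policy A: U=-1604, Policy B: U=-1808. Lowest is -1808 (Policy B).

-1808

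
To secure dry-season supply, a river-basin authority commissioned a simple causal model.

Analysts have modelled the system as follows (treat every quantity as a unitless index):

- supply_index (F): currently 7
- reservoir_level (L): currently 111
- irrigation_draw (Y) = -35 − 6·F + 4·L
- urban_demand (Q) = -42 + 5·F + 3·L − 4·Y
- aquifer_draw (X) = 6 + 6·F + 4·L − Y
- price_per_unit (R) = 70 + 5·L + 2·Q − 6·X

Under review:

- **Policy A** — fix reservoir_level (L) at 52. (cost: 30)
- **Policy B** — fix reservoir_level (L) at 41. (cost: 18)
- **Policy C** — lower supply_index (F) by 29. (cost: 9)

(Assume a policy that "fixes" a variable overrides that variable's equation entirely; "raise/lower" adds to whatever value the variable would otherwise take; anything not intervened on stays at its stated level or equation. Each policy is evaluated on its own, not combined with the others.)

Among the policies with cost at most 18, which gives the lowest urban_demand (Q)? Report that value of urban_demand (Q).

Policy B (L := 41):
  F = 7
  L = 41
  Y = -35 − 6·7 + 4·41 = 87
  Q = -42 + 5·7 + 3·41 − 4·87 = -232
Policy C (F − 29):
  F = 7 − 29 = -22
  L = 111
  Y = -35 − 6·(-22) + 4·111 = 541
  Q = -42 + 5·(-22) + 3·111 − 4·541 = -1983
Comparing — Policy B: Q=-232, Policy C: Q=-1983. Lowest is -1983 (Policy C).

-1983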